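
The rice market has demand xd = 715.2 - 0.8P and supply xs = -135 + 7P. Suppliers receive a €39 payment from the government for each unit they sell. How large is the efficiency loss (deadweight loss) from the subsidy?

Deadweight loss = €546

Pre-subsidy: 715.2 - 0.8P = -135 + 7P gives P* = 109, x* = 628.
With the subsidy, sellers receive Ps = Pb + 39 for each unit, where Pb is the price buyers pay.
Supply in terms of Pb becomes xs = -135 + 7(Pb + 39) = 138 + 7Pb. Setting this equal to demand: 715.2 - 0.8Pb = 138 + 7Pb, so Pb = 74.
Sellers receive Ps = 74 + 39 = 113; x' = 715.2 − 0.8·74 = 656.
The subsidy expands output by 656 − 628 = 28 past the efficient level; on those units the gap between marginal cost and willingness to pay runs from 0 up to 39.
DWL = ½ × 39 × 28 = 546.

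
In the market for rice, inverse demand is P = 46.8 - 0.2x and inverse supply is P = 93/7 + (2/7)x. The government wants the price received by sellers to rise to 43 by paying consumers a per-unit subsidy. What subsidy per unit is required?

Required subsidy s = 17 per unit

At a seller price of 43, quantity supplied is -46.5 + 3.5·43 = 104.
Buyers absorb 104 only when they pay Pb = 46.8 − 0.2·104 = 26.
s = Ps − Pb = 43 − 26 = 17.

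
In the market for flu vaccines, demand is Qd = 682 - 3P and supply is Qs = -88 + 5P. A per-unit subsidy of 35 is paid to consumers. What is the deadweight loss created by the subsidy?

Deadweight loss = 1148.4375

Pre-subsidy: 682 - 3P = -88 + 5P gives P* = 96.25, Q* = 393.25.
With the rebate, buyers effectively pay Pb = Ps − 35, where Ps is the price sellers receive.
Demand in terms of Ps becomes Qd = 682 − 3(Ps − 35) = 787 - 3Ps. Setting this equal to supply: 787 - 3Ps = -88 + 5Ps, so Ps = 109.375.
Buyers pay Pb = 109.375 − 35 = 74.375; Q' = -88 + 5·109.375 = 458.875.
The subsidy expands output by 458.875 − 393.25 = 65.625 past the efficient level; on those units the gap between marginal cost and willingness to pay runs from 0 up to 35.
DWL = ½ × 35 × 65.625 = 1148.4375.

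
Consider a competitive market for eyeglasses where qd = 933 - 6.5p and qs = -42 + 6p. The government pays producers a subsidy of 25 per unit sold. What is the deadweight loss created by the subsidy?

Pre-subsidy: 933 - 6.5p = -42 + 6p gives p* = 78, q* = 426.
With the subsidy, sellers receive ps = pb + 25 for each unit, where pb is the price buyers pay.
Supply in terms of pb becomes qs = -42 + 6(pb + 25) = 108 + 6pb. Setting this equal to demand: 933 - 6.5pb = 108 + 6pb, so pb = 66.
Sellers receive ps = 66 + 25 = 91; q' = 933 − 6.5·66 = 504.
The subsidy expands output by 504 − 426 = 78 past the efficient level; on those units the gap between marginal cost and willingness to pay runs from 0 up to 25.
DWL = ½ × 25 × 78 = 975.

Deadweight loss = 975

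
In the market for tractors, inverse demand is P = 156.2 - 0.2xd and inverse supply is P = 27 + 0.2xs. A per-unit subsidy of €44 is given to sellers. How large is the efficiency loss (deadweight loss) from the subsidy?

Pre-subsidy: 156.2 - 0.2x = 27 + 0.2x gives x* = 323 and P* = 91.6.
With the subsidy, sellers receive Ps = Pb + 44 for each unit, where Pb is the price buyers pay.
On the curves, Pb = 156.2 - 0.2x and Ps = 27 + 0.2x; the wedge Ps − Pb = 44 gives 27 + 0.2x − (156.2 - 0.2x) = 44, so x' = 433.
Then Pb = 156.2 − 0.2·433 = 69.6 and Ps = 27 + 0.2·433 = 113.6.
The subsidy expands output by 433 − 323 = 110 past the efficient level; on those units the gap between marginal cost and willingness to pay runs from 0 up to 44.
DWL = ½ × 44 × 110 = 2420.

Deadweight loss = €2420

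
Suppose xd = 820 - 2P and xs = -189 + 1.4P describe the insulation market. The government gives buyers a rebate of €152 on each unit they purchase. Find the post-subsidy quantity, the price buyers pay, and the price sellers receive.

x' = 5978/17; buyers pay 3981/17; sellers receive 6565/17

Pre-subsidy: 820 - 2P = -189 + 1.4P gives P* = 5045/17, x* = 3850/17.
With the rebate, buyers effectively pay Pb = Ps − 152, where Ps is the price sellers receive.
Demand in terms of Ps becomes xd = 820 − 2(Ps − 152) = 1124 - 2Ps. Setting this equal to supply: 1124 - 2Ps = -189 + 1.4Ps, so Ps = 6565/17.
Buyers pay Pb = 6565/17 − 152 = 3981/17; x' = -189 + 1.4·(6565/17) = 5978/17.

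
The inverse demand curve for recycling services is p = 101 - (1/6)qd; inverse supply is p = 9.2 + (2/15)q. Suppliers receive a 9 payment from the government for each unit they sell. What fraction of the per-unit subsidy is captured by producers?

Producer share = 4/9

Pre-subsidy: 101 - (1/6)q = 9.2 + (2/15)q gives q* = 306 and p* = 50.
With the subsidy, sellers receive ps = pb + 9 for each unit, where pb is the price buyers pay.
On the curves, pb = 101 - (1/6)q and ps = 9.2 + (2/15)q; the wedge ps − pb = 9 gives 9.2 + (2/15)q − (101 - (1/6)q) = 9, so q' = 336.
Then pb = 101 − (1/6)·336 = 45 and ps = 9.2 + (2/15)·336 = 54.
Buyers' price falls by p* − pb = 50 − 45 = 5; sellers' price rises by ps − p* = 54 − 50 = 4.
So producers capture 4/9 = 4/9 of each unit of subsidy.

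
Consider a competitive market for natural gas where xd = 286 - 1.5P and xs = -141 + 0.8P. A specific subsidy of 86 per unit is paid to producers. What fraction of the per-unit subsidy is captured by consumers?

Pre-subsidy: 286 - 1.5P = -141 + 0.8P gives P* = 4270/23, x* = 173/23.
With the subsidy, sellers receive Ps = Pb + 86 for each unit, where Pb is the price buyers pay.
Supply in terms of Pb becomes xs = -141 + 0.8(Pb + 86) = -72.2 + 0.8Pb. Setting this equal to demand: 286 - 1.5Pb = -72.2 + 0.8Pb, so Pb = 3582/23.
Sellers receive Ps = 3582/23 + 86 = 5560/23; x' = 286 − 1.5·(3582/23) = 1205/23.
Buyers' price falls by P* − Pb = 4270/23 − 3582/23 = 688/23; sellers' price rises by Ps − P* = 5560/23 − 4270/23 = 1290/23.
So consumers capture (688/23)/86 = 8/23 of each unit of subsidy.

Consumer share = 8/23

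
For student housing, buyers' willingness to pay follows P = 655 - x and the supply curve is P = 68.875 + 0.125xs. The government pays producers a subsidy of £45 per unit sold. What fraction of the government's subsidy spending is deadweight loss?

Pre-subsidy: 655 - x = 68.875 + 0.125x gives x* = 521 and P* = 134.
With the subsidy, sellers receive Ps = Pb + 45 for each unit, where Pb is the price buyers pay.
On the curves, Pb = 655 - x and Ps = 68.875 + 0.125x; the wedge Ps − Pb = 45 gives 68.875 + 0.125x − (655 - x) = 45, so x' = 561.
Then Pb = 655 − 1·561 = 94 and Ps = 68.875 + 0.125·561 = 139.
ΔCS = ½(521 + 561)(134 − 94) = 21640; ΔPS = ½(521 + 561)(139 − 134) = 2705.
Government spending = 45 × 561 = 25245.
DWL = ½ × 45 × (561 − 521) = 900; fraction = 900 / 25245 = 20/561.

DWL / government spending = 20/561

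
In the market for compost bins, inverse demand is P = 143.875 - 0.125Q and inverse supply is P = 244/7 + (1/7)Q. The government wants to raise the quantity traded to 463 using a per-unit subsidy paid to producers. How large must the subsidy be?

Required subsidy s = 15 per unit

At Q = 463, from the demand curve buyers pay Pb = 143.875 − 0.125·463 = 86; from the supply curve sellers need Ps = 244/7 + (1/7)·463 = 101.
The subsidy must fill the gap: s = Ps − Pb = 101 − 86 = 15.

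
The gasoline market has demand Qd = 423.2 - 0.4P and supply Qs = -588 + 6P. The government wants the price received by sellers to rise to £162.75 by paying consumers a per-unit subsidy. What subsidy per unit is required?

At a seller price of 162.75, quantity supplied is -588 + 6·162.75 = 388.5.
Buyers absorb 388.5 only when they pay Pb with 423.2 − 0.4·Pb = 388.5, i.e. Pb = 86.75.
s = Ps − Pb = 162.75 − 86.75 = 76.

Required subsidy s = £76 per unit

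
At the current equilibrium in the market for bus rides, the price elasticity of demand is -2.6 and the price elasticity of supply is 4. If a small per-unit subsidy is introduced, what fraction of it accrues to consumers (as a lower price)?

For a small subsidy around the equilibrium, the benefit split depends on the relative slopes, which at a point are proportional to the elasticities.
Buyer share = εs/(εs + |εd|) = 4/(4 + 2.6) = 20/33; seller share = |εd|/(εs + |εd|) = 13/33.

Consumer share = 20/33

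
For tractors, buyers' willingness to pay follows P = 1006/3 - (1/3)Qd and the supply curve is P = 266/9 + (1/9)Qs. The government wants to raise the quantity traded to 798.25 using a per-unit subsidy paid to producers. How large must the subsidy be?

Required subsidy s = 49 per unit

At Q = 798.25, from the demand curve buyers pay Pb = 1006/3 − (1/3)·798.25 = 69.25; from the supply curve sellers need Ps = 266/9 + (1/9)·798.25 = 118.25.
The subsidy must fill the gap: s = Ps − Pb = 118.25 − 69.25 = 49.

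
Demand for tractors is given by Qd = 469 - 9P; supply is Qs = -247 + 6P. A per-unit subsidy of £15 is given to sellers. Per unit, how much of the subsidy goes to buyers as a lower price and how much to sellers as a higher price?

Buyers gain £6 per unit; sellers gain £9 per unit

Pre-subsidy: 469 - 9P = -247 + 6P gives P* = 716/15, Q* = 39.4.
With the subsidy, sellers receive Ps = Pb + 15 for each unit, where Pb is the price buyers pay.
Supply in terms of Pb becomes Qs = -247 + 6(Pb + 15) = -157 + 6Pb. Setting this equal to demand: 469 - 9Pb = -157 + 6Pb, so Pb = 626/15.
Sellers receive Ps = 626/15 + 15 = 851/15; Q' = 469 − 9·(626/15) = 93.4.
Buyers' price falls by P* − Pb = 716/15 − 626/15 = 6; sellers' price rises by Ps − P* = 851/15 − 716/15 = 9.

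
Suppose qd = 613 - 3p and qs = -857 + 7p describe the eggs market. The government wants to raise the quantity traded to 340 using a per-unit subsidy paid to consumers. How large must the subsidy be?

Required subsidy s = 80 per unit

At q = 340, invert demand for the buyer price: pb = (613 − 340)/3 = 91; invert supply for the seller price: ps = (340 − (-857))/7 = 171.
The subsidy must fill the gap: s = ps − pb = 171 − 91 = 80.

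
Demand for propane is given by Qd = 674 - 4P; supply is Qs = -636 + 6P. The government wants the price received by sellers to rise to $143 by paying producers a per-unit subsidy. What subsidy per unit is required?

Required subsidy s = $30 per unit

At a seller price of 143, quantity supplied is -636 + 6·143 = 222.
Buyers absorb 222 only when they pay Pb with 674 − 4·Pb = 222, i.e. Pb = 113.
s = Ps − Pb = 143 − 113 = 30.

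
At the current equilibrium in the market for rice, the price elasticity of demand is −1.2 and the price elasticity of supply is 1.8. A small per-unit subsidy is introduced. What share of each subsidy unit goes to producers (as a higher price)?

Producer share = 0.4

For a small subsidy around the equilibrium, the benefit split depends on the relative slopes, which at a point are proportional to the elasticities.
Buyer share = εs/(εs + |εd|) = 1.8/(1.8 + 1.2) = 0.6; seller share = |εd|/(εs + |εd|) = 0.4.
So producers capture 0.4 of the subsidy.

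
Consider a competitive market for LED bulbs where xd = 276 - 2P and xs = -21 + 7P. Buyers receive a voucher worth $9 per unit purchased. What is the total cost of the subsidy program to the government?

Pre-subsidy: 276 - 2P = -21 + 7P gives P* = 33, x* = 210.
With the rebate, buyers effectively pay Pb = Ps − 9, where Ps is the price sellers receive.
Demand in terms of Ps becomes xd = 276 − 2(Ps − 9) = 294 - 2Ps. Setting this equal to supply: 294 - 2Ps = -21 + 7Ps, so Ps = 35.
Buyers pay Pb = 35 − 9 = 26; x' = -21 + 7·35 = 224.
Government outlay = subsidy × quantity = 9 × 224 = 2016.

Government cost = $2016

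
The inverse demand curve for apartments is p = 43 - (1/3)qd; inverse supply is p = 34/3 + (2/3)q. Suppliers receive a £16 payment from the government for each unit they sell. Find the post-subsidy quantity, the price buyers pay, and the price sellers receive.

Pre-subsidy: 43 - (1/3)q = 34/3 + (2/3)q gives q* = 95/3 and p* = 292/9.
With the subsidy, sellers receive ps = pb + 16 for each unit, where pb is the price buyers pay.
On the curves, pb = 43 - (1/3)q and ps = 34/3 + (2/3)q; the wedge ps − pb = 16 gives 34/3 + (2/3)q − (43 - (1/3)q) = 16, so q' = 143/3.
Then pb = 43 − (1/3)·(143/3) = 244/9 and ps = 34/3 + (2/3)·(143/3) = 388/9.

q' = 143/3; buyers pay 244/9; sellers receive 388/9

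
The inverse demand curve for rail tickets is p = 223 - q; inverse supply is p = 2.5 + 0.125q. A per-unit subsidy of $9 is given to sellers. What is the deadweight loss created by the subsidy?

Pre-subsidy: 223 - q = 2.5 + 0.125q gives q* = 196 and p* = 27.
With the subsidy, sellers receive ps = pb + 9 for each unit, where pb is the price buyers pay.
On the curves, pb = 223 - q and ps = 2.5 + 0.125q; the wedge ps − pb = 9 gives 2.5 + 0.125q − (223 - q) = 9, so q' = 204.
Then pb = 223 − 1·204 = 19 and ps = 2.5 + 0.125·204 = 28.
The subsidy expands output by 204 − 196 = 8 past the efficient level; on those units the gap between marginal cost and willingness to pay runs from 0 up to 9.
DWL = ½ × 9 × 8 = 36.

Deadweight loss = $36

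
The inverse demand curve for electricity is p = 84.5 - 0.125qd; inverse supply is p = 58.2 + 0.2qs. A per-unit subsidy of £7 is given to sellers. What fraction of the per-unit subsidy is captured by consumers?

Consumer share = 5/13

Pre-subsidy: 84.5 - 0.125q = 58.2 + 0.2q gives q* = 1052/13 and p* = 967/13.
With the subsidy, sellers receive ps = pb + 7 for each unit, where pb is the price buyers pay.
On the curves, pb = 84.5 - 0.125q and ps = 58.2 + 0.2q; the wedge ps − pb = 7 gives 58.2 + 0.2q − (84.5 - 0.125q) = 7, so q' = 1332/13.
Then pb = 84.5 − 0.125·(1332/13) = 932/13 and ps = 58.2 + 0.2·(1332/13) = 1023/13.
Buyers' price falls by p* − pb = 967/13 − 932/13 = 35/13; sellers' price rises by ps − p* = 1023/13 − 967/13 = 56/13.
So consumers capture (35/13)/7 = 5/13 of each unit of subsidy.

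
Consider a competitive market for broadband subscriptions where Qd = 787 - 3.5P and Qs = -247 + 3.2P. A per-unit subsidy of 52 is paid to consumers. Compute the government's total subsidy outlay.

Government cost = 1162876/67

Pre-subsidy: 787 - 3.5P = -247 + 3.2P gives P* = 10340/67, Q* = 16539/67.
With the rebate, buyers effectively pay Pb = Ps − 52, where Ps is the price sellers receive.
Demand in terms of Ps becomes Qd = 787 − 3.5(Ps − 52) = 969 - 3.5Ps. Setting this equal to supply: 969 - 3.5Ps = -247 + 3.2Ps, so Ps = 12160/67.
Buyers pay Pb = 12160/67 − 52 = 8676/67; Q' = -247 + 3.2·(12160/67) = 22363/67.
Government outlay = subsidy × quantity = 52 × 22363/67 = 1162876/67.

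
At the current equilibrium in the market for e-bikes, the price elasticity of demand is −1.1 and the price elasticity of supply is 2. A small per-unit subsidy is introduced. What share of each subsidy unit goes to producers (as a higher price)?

Producer share = 11/31

For a small subsidy around the equilibrium, the benefit split depends on the relative slopes, which at a point are proportional to the elasticities.
Buyer share = εs/(εs + |εd|) = 2/(2 + 1.1) = 20/31; seller share = |εd|/(εs + |εd|) = 11/31.
So producers capture 11/31 of the subsidy.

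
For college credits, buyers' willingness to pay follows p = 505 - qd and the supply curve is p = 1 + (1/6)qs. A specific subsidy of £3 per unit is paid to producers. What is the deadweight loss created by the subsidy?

Deadweight loss = 27/7

Pre-subsidy: 505 - q = 1 + (1/6)q gives q* = 432 and p* = 73.
With the subsidy, sellers receive ps = pb + 3 for each unit, where pb is the price buyers pay.
On the curves, pb = 505 - q and ps = 1 + (1/6)q; the wedge ps − pb = 3 gives 1 + (1/6)q − (505 - q) = 3, so q' = 3042/7.
Then pb = 505 − 1·(3042/7) = 493/7 and ps = 1 + (1/6)·(3042/7) = 514/7.
The subsidy expands output by 3042/7 − 432 = 18/7 past the efficient level; on those units the gap between marginal cost and willingness to pay runs from 0 up to 3.
DWL = ½ × 3 × 18/7 = 27/7.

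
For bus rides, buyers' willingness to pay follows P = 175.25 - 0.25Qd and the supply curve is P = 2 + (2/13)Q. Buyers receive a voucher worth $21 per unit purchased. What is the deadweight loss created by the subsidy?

Pre-subsidy: 175.25 - 0.25Q = 2 + (2/13)Q gives Q* = 429 and P* = 68.
With the rebate, buyers effectively pay Pb = Ps − 21, where Ps is the price sellers receive.
On the curves, Pb = 175.25 - 0.25Q and Ps = 2 + (2/13)Q; the wedge Ps − Pb = 21 gives 2 + (2/13)Q − (175.25 - 0.25Q) = 21, so Q' = 481.
Then Pb = 175.25 − 0.25·481 = 55 and Ps = 2 + (2/13)·481 = 76.
The subsidy expands output by 481 − 429 = 52 past the efficient level; on those units the gap between marginal cost and willingness to pay runs from 0 up to 21.
DWL = ½ × 21 × 52 = 546.

Deadweight loss = $546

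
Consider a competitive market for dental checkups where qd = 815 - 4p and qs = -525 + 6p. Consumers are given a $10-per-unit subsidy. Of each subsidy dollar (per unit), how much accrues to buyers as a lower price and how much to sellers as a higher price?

Buyers gain $6 per unit; sellers gain $4 per unit

Pre-subsidy: 815 - 4p = -525 + 6p gives p* = 134, q* = 279.
With the rebate, buyers effectively pay pb = ps − 10, where ps is the price sellers receive.
Demand in terms of ps becomes qd = 815 − 4(ps − 10) = 855 - 4ps. Setting this equal to supply: 855 - 4ps = -525 + 6ps, so ps = 138.
Buyers pay pb = 138 − 10 = 128; q' = -525 + 6·138 = 303.
Buyers' price falls by p* − pb = 134 − 128 = 6; sellers' price rises by ps − p* = 138 − 134 = 4.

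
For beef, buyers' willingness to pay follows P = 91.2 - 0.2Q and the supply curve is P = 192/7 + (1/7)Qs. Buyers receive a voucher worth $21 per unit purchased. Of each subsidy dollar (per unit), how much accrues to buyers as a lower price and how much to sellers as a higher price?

Buyers gain $12.25 per unit; sellers gain $8.75 per unit

Pre-subsidy: 91.2 - 0.2Q = 192/7 + (1/7)Q gives Q* = 186 and P* = 54.
With the rebate, buyers effectively pay Pb = Ps − 21, where Ps is the price sellers receive.
On the curves, Pb = 91.2 - 0.2Q and Ps = 192/7 + (1/7)Q; the wedge Ps − Pb = 21 gives 192/7 + (1/7)Q − (91.2 - 0.2Q) = 21, so Q' = 247.25.
Then Pb = 91.2 − 0.2·247.25 = 41.75 and Ps = 192/7 + (1/7)·247.25 = 62.75.
Buyers' price falls by P* − Pb = 54 − 41.75 = 12.25; sellers' price rises by Ps − P* = 62.75 − 54 = 8.75.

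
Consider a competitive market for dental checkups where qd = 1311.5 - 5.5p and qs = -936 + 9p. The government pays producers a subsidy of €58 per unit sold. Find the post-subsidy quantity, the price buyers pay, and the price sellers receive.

Pre-subsidy: 1311.5 - 5.5p = -936 + 9p gives p* = 155, q* = 459.
With the subsidy, sellers receive ps = pb + 58 for each unit, where pb is the price buyers pay.
Supply in terms of pb becomes qs = -936 + 9(pb + 58) = -414 + 9pb. Setting this equal to demand: 1311.5 - 5.5pb = -414 + 9pb, so pb = 119.
Sellers receive ps = 119 + 58 = 177; q' = 1311.5 − 5.5·119 = 657.

q' = 657; buyers pay €119; sellers receive €177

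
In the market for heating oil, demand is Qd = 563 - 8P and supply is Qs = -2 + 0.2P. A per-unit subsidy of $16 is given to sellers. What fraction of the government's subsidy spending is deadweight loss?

Pre-subsidy: 563 - 8P = -2 + 0.2P gives P* = 2825/41, Q* = 483/41.
With the subsidy, sellers receive Ps = Pb + 16 for each unit, where Pb is the price buyers pay.
Supply in terms of Pb becomes Qs = -2 + 0.2(Pb + 16) = 1.2 + 0.2Pb. Setting this equal to demand: 563 - 8Pb = 1.2 + 0.2Pb, so Pb = 2809/41.
Sellers receive Ps = 2809/41 + 16 = 3465/41; Q' = 563 − 8·(2809/41) = 611/41.
ΔCS = ½(483/41 + 611/41)(2825/41 − 2809/41) = 8752/1681; ΔPS = ½(483/41 + 611/41)(3465/41 − 2825/41) = 350080/1681.
Government spending = 16 × 611/41 = 9776/41.
DWL = ½ × 16 × (611/41 − 483/41) = 1024/41; fraction = (1024/41) / (9776/41) = 64/611.

DWL / government spending = 64/611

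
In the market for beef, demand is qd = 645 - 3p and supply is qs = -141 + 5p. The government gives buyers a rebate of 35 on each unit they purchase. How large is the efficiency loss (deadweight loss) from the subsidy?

Pre-subsidy: 645 - 3p = -141 + 5p gives p* = 98.25, q* = 350.25.
With the rebate, buyers effectively pay pb = ps − 35, where ps is the price sellers receive.
Demand in terms of ps becomes qd = 645 − 3(ps − 35) = 750 - 3ps. Setting this equal to supply: 750 - 3ps = -141 + 5ps, so ps = 111.375.
Buyers pay pb = 111.375 − 35 = 76.375; q' = -141 + 5·111.375 = 415.875.
The subsidy expands output by 415.875 − 350.25 = 65.625 past the efficient level; on those units the gap between marginal cost and willingness to pay runs from 0 up to 35.
DWL = ½ × 35 × 65.625 = 1148.4375.

Deadweight loss = 1148.4375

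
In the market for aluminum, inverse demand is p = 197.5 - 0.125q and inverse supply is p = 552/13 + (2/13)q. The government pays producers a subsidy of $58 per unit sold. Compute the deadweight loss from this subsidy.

Deadweight loss = $6032

Pre-subsidy: 197.5 - 0.125q = 552/13 + (2/13)q gives q* = 556 and p* = 128.
With the subsidy, sellers receive ps = pb + 58 for each unit, where pb is the price buyers pay.
On the curves, pb = 197.5 - 0.125q and ps = 552/13 + (2/13)q; the wedge ps − pb = 58 gives 552/13 + (2/13)q − (197.5 - 0.125q) = 58, so q' = 764.
Then pb = 197.5 − 0.125·764 = 102 and ps = 552/13 + (2/13)·764 = 160.
The subsidy expands output by 764 − 556 = 208 past the efficient level; on those units the gap between marginal cost and willingness to pay runs from 0 up to 58.
DWL = ½ × 58 × 208 = 6032.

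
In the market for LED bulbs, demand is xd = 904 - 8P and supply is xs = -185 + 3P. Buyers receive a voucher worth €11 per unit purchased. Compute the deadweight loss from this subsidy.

Deadweight loss = €132

Pre-subsidy: 904 - 8P = -185 + 3P gives P* = 99, x* = 112.
With the rebate, buyers effectively pay Pb = Ps − 11, where Ps is the price sellers receive.
Demand in terms of Ps becomes xd = 904 − 8(Ps − 11) = 992 - 8Ps. Setting this equal to supply: 992 - 8Ps = -185 + 3Ps, so Ps = 107.
Buyers pay Pb = 107 − 11 = 96; x' = -185 + 3·107 = 136.
The subsidy expands output by 136 − 112 = 24 past the efficient level; on those units the gap between marginal cost and willingness to pay runs from 0 up to 11.
DWL = ½ × 11 × 24 = 132.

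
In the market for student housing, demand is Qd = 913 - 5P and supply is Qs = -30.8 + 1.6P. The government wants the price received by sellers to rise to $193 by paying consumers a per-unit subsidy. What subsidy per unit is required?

At a seller price of 193, quantity supplied is -30.8 + 1.6·193 = 278.
Buyers absorb 278 only when they pay Pb with 913 − 5·Pb = 278, i.e. Pb = 127.
s = Ps − Pb = 193 − 127 = 66.

Required subsidy s = $66 per unit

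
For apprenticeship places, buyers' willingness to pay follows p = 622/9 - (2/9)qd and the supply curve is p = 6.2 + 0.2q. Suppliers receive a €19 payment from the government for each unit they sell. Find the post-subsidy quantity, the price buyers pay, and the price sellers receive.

Pre-subsidy: 622/9 - (2/9)q = 6.2 + 0.2q gives q* = 149 and p* = 36.
With the subsidy, sellers receive ps = pb + 19 for each unit, where pb is the price buyers pay.
On the curves, pb = 622/9 - (2/9)q and ps = 6.2 + 0.2q; the wedge ps − pb = 19 gives 6.2 + 0.2q − (622/9 - (2/9)q) = 19, so q' = 194.
Then pb = 622/9 − (2/9)·194 = 26 and ps = 6.2 + 0.2·194 = 45.

q' = 194; buyers pay €26; sellers receive €45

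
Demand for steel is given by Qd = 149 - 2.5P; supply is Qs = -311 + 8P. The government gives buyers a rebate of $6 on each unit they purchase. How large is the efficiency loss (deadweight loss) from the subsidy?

Pre-subsidy: 149 - 2.5P = -311 + 8P gives P* = 920/21, Q* = 829/21.
With the rebate, buyers effectively pay Pb = Ps − 6, where Ps is the price sellers receive.
Demand in terms of Ps becomes Qd = 149 − 2.5(Ps − 6) = 164 - 2.5Ps. Setting this equal to supply: 164 - 2.5Ps = -311 + 8Ps, so Ps = 950/21.
Buyers pay Pb = 950/21 − 6 = 824/21; Q' = -311 + 8·(950/21) = 1069/21.
The subsidy expands output by 1069/21 − 829/21 = 80/7 past the efficient level; on those units the gap between marginal cost and willingness to pay runs from 0 up to 6.
DWL = ½ × 6 × 80/7 = 240/7.

Deadweight loss = 240/7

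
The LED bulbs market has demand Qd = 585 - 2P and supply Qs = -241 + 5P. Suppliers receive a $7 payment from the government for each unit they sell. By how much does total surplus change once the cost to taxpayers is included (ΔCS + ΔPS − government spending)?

Pre-subsidy: 585 - 2P = -241 + 5P gives P* = 118, Q* = 349.
With the subsidy, sellers receive Ps = Pb + 7 for each unit, where Pb is the price buyers pay.
Supply in terms of Pb becomes Qs = -241 + 5(Pb + 7) = -206 + 5Pb. Setting this equal to demand: 585 - 2Pb = -206 + 5Pb, so Pb = 113.
Sellers receive Ps = 113 + 7 = 120; Q' = 585 − 2·113 = 359.
ΔCS = ½(349 + 359)(118 − 113) = 1770; ΔPS = ½(349 + 359)(120 − 118) = 708.
Government spending = 7 × 359 = 2513.
Net change = 1770 + 708 − 2513 = -35. The loss equals the DWL triangle ½·7·10.

Net change in total surplus = -$35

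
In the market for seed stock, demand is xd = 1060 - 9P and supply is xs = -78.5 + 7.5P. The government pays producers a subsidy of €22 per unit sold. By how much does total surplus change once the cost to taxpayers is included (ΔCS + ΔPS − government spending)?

Net change in total surplus = -€990

Pre-subsidy: 1060 - 9P = -78.5 + 7.5P gives P* = 69, x* = 439.
With the subsidy, sellers receive Ps = Pb + 22 for each unit, where Pb is the price buyers pay.
Supply in terms of Pb becomes xs = -78.5 + 7.5(Pb + 22) = 86.5 + 7.5Pb. Setting this equal to demand: 1060 - 9Pb = 86.5 + 7.5Pb, so Pb = 59.
Sellers receive Ps = 59 + 22 = 81; x' = 1060 − 9·59 = 529.
ΔCS = ½(439 + 529)(69 − 59) = 4840; ΔPS = ½(439 + 529)(81 − 69) = 5808.
Government spending = 22 × 529 = 11638.
Net change = 4840 + 5808 − 11638 = -990. The loss equals the DWL triangle ½·22·90.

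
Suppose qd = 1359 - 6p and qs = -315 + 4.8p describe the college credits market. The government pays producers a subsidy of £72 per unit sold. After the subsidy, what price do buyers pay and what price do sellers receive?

Pre-subsidy: 1359 - 6p = -315 + 4.8p gives p* = 155, q* = 429.
With the subsidy, sellers receive ps = pb + 72 for each unit, where pb is the price buyers pay.
Supply in terms of pb becomes qs = -315 + 4.8(pb + 72) = 30.6 + 4.8pb. Setting this equal to demand: 1359 - 6pb = 30.6 + 4.8pb, so pb = 123.
Sellers receive ps = 123 + 72 = 195; q' = 1359 − 6·123 = 621.

Buyers pay £123; sellers receive £195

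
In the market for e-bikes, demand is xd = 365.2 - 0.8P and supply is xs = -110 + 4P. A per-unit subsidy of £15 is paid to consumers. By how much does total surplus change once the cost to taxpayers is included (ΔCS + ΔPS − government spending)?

Pre-subsidy: 365.2 - 0.8P = -110 + 4P gives P* = 99, x* = 286.
With the rebate, buyers effectively pay Pb = Ps − 15, where Ps is the price sellers receive.
Demand in terms of Ps becomes xd = 365.2 − 0.8(Ps − 15) = 377.2 - 0.8Ps. Setting this equal to supply: 377.2 - 0.8Ps = -110 + 4Ps, so Ps = 101.5.
Buyers pay Pb = 101.5 − 15 = 86.5; x' = -110 + 4·101.5 = 296.
ΔCS = ½(286 + 296)(99 − 86.5) = 3637.5; ΔPS = ½(286 + 296)(101.5 − 99) = 727.5.
Government spending = 15 × 296 = 4440.
Net change = 3637.5 + 727.5 − 4440 = -75. The loss equals the DWL triangle ½·15·10.

Net change in total surplus = -£75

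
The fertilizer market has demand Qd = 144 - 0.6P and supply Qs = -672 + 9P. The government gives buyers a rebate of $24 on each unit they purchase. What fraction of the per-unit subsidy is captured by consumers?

Pre-subsidy: 144 - 0.6P = -672 + 9P gives P* = 85, Q* = 93.
With the rebate, buyers effectively pay Pb = Ps − 24, where Ps is the price sellers receive.
Demand in terms of Ps becomes Qd = 144 − 0.6(Ps − 24) = 158.4 - 0.6Ps. Setting this equal to supply: 158.4 - 0.6Ps = -672 + 9Ps, so Ps = 86.5.
Buyers pay Pb = 86.5 − 24 = 62.5; Q' = -672 + 9·86.5 = 106.5.
Buyers' price falls by P* − Pb = 85 − 62.5 = 22.5; sellers' price rises by Ps − P* = 86.5 − 85 = 1.5.
So consumers capture 22.5/24 = 0.9375 of each unit of subsidy.

Consumer share = 0.9375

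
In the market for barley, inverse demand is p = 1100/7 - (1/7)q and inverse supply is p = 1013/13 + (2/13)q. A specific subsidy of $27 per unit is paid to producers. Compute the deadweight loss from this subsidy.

Pre-subsidy: 1100/7 - (1/7)q = 1013/13 + (2/13)q gives q* = 267 and p* = 119.
With the subsidy, sellers receive ps = pb + 27 for each unit, where pb is the price buyers pay.
On the curves, pb = 1100/7 - (1/7)q and ps = 1013/13 + (2/13)q; the wedge ps − pb = 27 gives 1013/13 + (2/13)q − (1100/7 - (1/7)q) = 27, so q' = 358.
Then pb = 1100/7 − (1/7)·358 = 106 and ps = 1013/13 + (2/13)·358 = 133.
The subsidy expands output by 358 − 267 = 91 past the efficient level; on those units the gap between marginal cost and willingness to pay runs from 0 up to 27.
DWL = ½ × 27 × 91 = 1228.5.

Deadweight loss = $1228.5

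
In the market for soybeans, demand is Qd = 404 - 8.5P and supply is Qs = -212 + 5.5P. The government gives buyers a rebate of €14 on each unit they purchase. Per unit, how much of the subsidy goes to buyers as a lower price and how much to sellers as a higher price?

Buyers gain €5.5 per unit; sellers gain €8.5 per unit

Pre-subsidy: 404 - 8.5P = -212 + 5.5P gives P* = 44, Q* = 30.
With the rebate, buyers effectively pay Pb = Ps − 14, where Ps is the price sellers receive.
Demand in terms of Ps becomes Qd = 404 − 8.5(Ps − 14) = 523 - 8.5Ps. Setting this equal to supply: 523 - 8.5Ps = -212 + 5.5Ps, so Ps = 52.5.
Buyers pay Pb = 52.5 − 14 = 38.5; Q' = -212 + 5.5·52.5 = 76.75.
Buyers' price falls by P* − Pb = 44 − 38.5 = 5.5; sellers' price rises by Ps − P* = 52.5 − 44 = 8.5.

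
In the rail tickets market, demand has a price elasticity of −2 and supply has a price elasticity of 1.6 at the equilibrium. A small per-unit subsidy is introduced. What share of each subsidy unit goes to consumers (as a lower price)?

Consumer share = 4/9

For a small subsidy around the equilibrium, the benefit split depends on the relative slopes, which at a point are proportional to the elasticities.
Buyer share = εs/(εs + |εd|) = 1.6/(1.6 + 2) = 4/9; seller share = |εd|/(εs + |εd|) = 5/9.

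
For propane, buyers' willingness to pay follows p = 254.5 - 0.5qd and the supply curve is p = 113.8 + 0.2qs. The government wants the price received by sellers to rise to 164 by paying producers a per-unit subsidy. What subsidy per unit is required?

At a seller price of 164, quantity supplied is -569 + 5·164 = 251.
Buyers absorb 251 only when they pay pb = 254.5 − 0.5·251 = 129.
s = ps − pb = 164 − 129 = 35.

Required subsidy s = 35 per unit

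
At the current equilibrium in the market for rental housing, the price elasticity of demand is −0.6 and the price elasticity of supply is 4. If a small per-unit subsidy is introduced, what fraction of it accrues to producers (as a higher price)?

Producer share = 3/23

For a small subsidy around the equilibrium, the benefit split depends on the relative slopes, which at a point are proportional to the elasticities.
Buyer share = εs/(εs + |εd|) = 4/(4 + 0.6) = 20/23; seller share = |εd|/(εs + |εd|) = 3/23.
So producers capture 3/23 of the subsidy.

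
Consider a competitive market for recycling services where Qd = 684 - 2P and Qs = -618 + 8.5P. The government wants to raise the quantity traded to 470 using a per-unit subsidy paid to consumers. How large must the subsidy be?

Required subsidy s = 21 per unit

At Q = 470, invert demand for the buyer price: Pb = (684 − 470)/2 = 107; invert supply for the seller price: Ps = (470 − (-618))/8.5 = 128.
The subsidy must fill the gap: s = Ps − Pb = 128 − 107 = 21.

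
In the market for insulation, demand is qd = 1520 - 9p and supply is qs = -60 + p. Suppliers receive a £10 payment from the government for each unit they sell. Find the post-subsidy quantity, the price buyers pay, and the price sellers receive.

q' = 107; buyers pay £157; sellers receive £167

Pre-subsidy: 1520 - 9p = -60 + p gives p* = 158, q* = 98.
With the subsidy, sellers receive ps = pb + 10 for each unit, where pb is the price buyers pay.
Supply in terms of pb becomes qs = -60 + 1(pb + 10) = -50 + pb. Setting this equal to demand: 1520 - 9pb = -50 + pb, so pb = 157.
Sellers receive ps = 157 + 10 = 167; q' = 1520 − 9·157 = 107.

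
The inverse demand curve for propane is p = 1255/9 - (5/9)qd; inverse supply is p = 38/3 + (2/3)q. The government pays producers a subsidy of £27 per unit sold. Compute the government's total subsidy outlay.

Government cost = 37368/11

Pre-subsidy: 1255/9 - (5/9)q = 38/3 + (2/3)q gives q* = 1141/11 and p* = 900/11.
With the subsidy, sellers receive ps = pb + 27 for each unit, where pb is the price buyers pay.
On the curves, pb = 1255/9 - (5/9)q and ps = 38/3 + (2/3)q; the wedge ps − pb = 27 gives 38/3 + (2/3)q − (1255/9 - (5/9)q) = 27, so q' = 1384/11.
Then pb = 1255/9 − (5/9)·(1384/11) = 765/11 and ps = 38/3 + (2/3)·(1384/11) = 1062/11.
Government outlay = subsidy × quantity = 27 × 1384/11 = 37368/11.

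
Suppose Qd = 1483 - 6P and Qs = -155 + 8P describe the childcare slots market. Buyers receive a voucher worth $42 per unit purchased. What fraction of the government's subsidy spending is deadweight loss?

Pre-subsidy: 1483 - 6P = -155 + 8P gives P* = 117, Q* = 781.
With the rebate, buyers effectively pay Pb = Ps − 42, where Ps is the price sellers receive.
Demand in terms of Ps becomes Qd = 1483 − 6(Ps − 42) = 1735 - 6Ps. Setting this equal to supply: 1735 - 6Ps = -155 + 8Ps, so Ps = 135.
Buyers pay Pb = 135 − 42 = 93; Q' = -155 + 8·135 = 925.
ΔCS = ½(781 + 925)(117 − 93) = 20472; ΔPS = ½(781 + 925)(135 − 117) = 15354.
Government spending = 42 × 925 = 38850.
DWL = ½ × 42 × (925 − 781) = 3024; fraction = 3024 / 38850 = 72/925.

DWL / government spending = 72/925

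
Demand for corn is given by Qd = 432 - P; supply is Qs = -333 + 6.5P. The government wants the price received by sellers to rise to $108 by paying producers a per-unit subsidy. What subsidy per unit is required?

At a seller price of 108, quantity supplied is -333 + 6.5·108 = 369.
Buyers absorb 369 only when they pay Pb with 432 − 1·Pb = 369, i.e. Pb = 63.
s = Ps − Pb = 108 − 63 = 45.

Required subsidy s = $45 per unit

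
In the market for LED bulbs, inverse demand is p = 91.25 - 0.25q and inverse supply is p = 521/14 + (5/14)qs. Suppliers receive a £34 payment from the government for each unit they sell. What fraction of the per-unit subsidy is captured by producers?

Pre-subsidy: 91.25 - 0.25q = 521/14 + (5/14)q gives q* = 89 and p* = 69.
With the subsidy, sellers receive ps = pb + 34 for each unit, where pb is the price buyers pay.
On the curves, pb = 91.25 - 0.25q and ps = 521/14 + (5/14)q; the wedge ps − pb = 34 gives 521/14 + (5/14)q − (91.25 - 0.25q) = 34, so q' = 145.
Then pb = 91.25 − 0.25·145 = 55 and ps = 521/14 + (5/14)·145 = 89.
Buyers' price falls by p* − pb = 69 − 55 = 14; sellers' price rises by ps − p* = 89 − 69 = 20.
So producers capture 20/34 = 10/17 of each unit of subsidy.

Producer share = 10/17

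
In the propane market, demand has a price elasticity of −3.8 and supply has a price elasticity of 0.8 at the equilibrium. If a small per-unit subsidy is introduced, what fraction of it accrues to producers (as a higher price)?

For a small subsidy around the equilibrium, the benefit split depends on the relative slopes, which at a point are proportional to the elasticities.
Buyer share = εs/(εs + |εd|) = 0.8/(0.8 + 3.8) = 4/23; seller share = |εd|/(εs + |εd|) = 19/23.
So producers capture 19/23 of the subsidy.

Producer share = 19/23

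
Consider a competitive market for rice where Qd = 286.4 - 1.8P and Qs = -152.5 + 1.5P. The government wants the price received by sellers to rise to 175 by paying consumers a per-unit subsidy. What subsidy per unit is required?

Required subsidy s = 77 per unit

At a seller price of 175, quantity supplied is -152.5 + 1.5·175 = 110.
Buyers absorb 110 only when they pay Pb with 286.4 − 1.8·Pb = 110, i.e. Pb = 98.
s = Ps − Pb = 175 − 98 = 77.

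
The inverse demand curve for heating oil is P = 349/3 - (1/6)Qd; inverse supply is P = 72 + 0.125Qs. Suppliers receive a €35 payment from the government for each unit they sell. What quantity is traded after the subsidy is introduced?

Q' = 272

Pre-subsidy: 349/3 - (1/6)Q = 72 + 0.125Q gives Q* = 152 and P* = 91.
With the subsidy, sellers receive Ps = Pb + 35 for each unit, where Pb is the price buyers pay.
On the curves, Pb = 349/3 - (1/6)Q and Ps = 72 + 0.125Q; the wedge Ps − Pb = 35 gives 72 + 0.125Q − (349/3 - (1/6)Q) = 35, so Q' = 272.
Then Pb = 349/3 − (1/6)·272 = 71 and Ps = 72 + 0.125·272 = 106.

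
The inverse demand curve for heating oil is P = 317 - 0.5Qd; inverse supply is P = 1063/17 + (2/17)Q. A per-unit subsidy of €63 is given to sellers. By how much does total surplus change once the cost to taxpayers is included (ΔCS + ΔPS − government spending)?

Pre-subsidy: 317 - 0.5Q = 1063/17 + (2/17)Q gives Q* = 412 and P* = 111.
With the subsidy, sellers receive Ps = Pb + 63 for each unit, where Pb is the price buyers pay.
On the curves, Pb = 317 - 0.5Q and Ps = 1063/17 + (2/17)Q; the wedge Ps − Pb = 63 gives 1063/17 + (2/17)Q − (317 - 0.5Q) = 63, so Q' = 514.
Then Pb = 317 − 0.5·514 = 60 and Ps = 1063/17 + (2/17)·514 = 123.
ΔCS = ½(412 + 514)(111 − 60) = 23613; ΔPS = ½(412 + 514)(123 − 111) = 5556.
Government spending = 63 × 514 = 32382.
Net change = 23613 + 5556 − 32382 = -3213. The loss equals the DWL triangle ½·63·102.

Net change in total surplus = -€3213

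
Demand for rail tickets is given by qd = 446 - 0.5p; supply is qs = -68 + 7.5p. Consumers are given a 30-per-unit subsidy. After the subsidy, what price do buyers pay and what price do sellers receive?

Pre-subsidy: 446 - 0.5p = -68 + 7.5p gives p* = 64.25, q* = 413.875.
With the rebate, buyers effectively pay pb = ps − 30, where ps is the price sellers receive.
Demand in terms of ps becomes qd = 446 − 0.5(ps − 30) = 461 - 0.5ps. Setting this equal to supply: 461 - 0.5ps = -68 + 7.5ps, so ps = 66.125.
Buyers pay pb = 66.125 − 30 = 36.125; q' = -68 + 7.5·66.125 = 427.9375.

Buyers pay 36.125; sellers receive 66.125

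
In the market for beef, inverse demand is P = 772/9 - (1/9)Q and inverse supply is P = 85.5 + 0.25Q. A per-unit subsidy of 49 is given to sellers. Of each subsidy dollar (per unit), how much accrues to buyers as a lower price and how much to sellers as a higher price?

Pre-subsidy: 772/9 - (1/9)Q = 85.5 + 0.25Q gives Q* = 10/13 and P* = 1114/13.
With the subsidy, sellers receive Ps = Pb + 49 for each unit, where Pb is the price buyers pay.
On the curves, Pb = 772/9 - (1/9)Q and Ps = 85.5 + 0.25Q; the wedge Ps − Pb = 49 gives 85.5 + 0.25Q − (772/9 - (1/9)Q) = 49, so Q' = 1774/13.
Then Pb = 772/9 − (1/9)·(1774/13) = 918/13 and Ps = 85.5 + 0.25·(1774/13) = 1555/13.
Buyers' price falls by P* − Pb = 1114/13 − 918/13 = 196/13; sellers' price rises by Ps − P* = 1555/13 − 1114/13 = 441/13.

Buyers gain 196/13 per unit; sellers gain 441/13 per unit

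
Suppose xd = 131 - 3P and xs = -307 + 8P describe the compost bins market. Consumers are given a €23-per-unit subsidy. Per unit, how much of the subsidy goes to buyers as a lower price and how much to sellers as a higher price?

Pre-subsidy: 131 - 3P = -307 + 8P gives P* = 438/11, x* = 127/11.
With the rebate, buyers effectively pay Pb = Ps − 23, where Ps is the price sellers receive.
Demand in terms of Ps becomes xd = 131 − 3(Ps − 23) = 200 - 3Ps. Setting this equal to supply: 200 - 3Ps = -307 + 8Ps, so Ps = 507/11.
Buyers pay Pb = 507/11 − 23 = 254/11; x' = -307 + 8·(507/11) = 679/11.
Buyers' price falls by P* − Pb = 438/11 − 254/11 = 184/11; sellers' price rises by Ps − P* = 507/11 − 438/11 = 69/11.

Buyers gain 184/11 per unit; sellers gain 69/11 per unit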